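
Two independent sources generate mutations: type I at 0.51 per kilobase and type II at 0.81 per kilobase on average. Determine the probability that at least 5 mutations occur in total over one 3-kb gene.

0.3633

Independent Poisson processes superpose: combined rate λ = 0.51 + 0.81 = 1.32 per kilobase.
Over the interval, μ = 1.32 × 3 = 3.96 (a 3-kb gene = 3 kilobases).
P(N ≥ 5) = 1 − P(N ≤ 4) ≈ 0.3633.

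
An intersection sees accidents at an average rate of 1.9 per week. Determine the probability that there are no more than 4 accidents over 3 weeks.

Over the interval, μ = 1.9 × 3 = 5.7 (3 weeks).
P(N ≤ 4) = Σ_{j=0}^{4} e^(−μ) μ^j/j! ≈ 0.3272.

0.3272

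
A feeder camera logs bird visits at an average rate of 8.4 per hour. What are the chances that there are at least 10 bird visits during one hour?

With mean μ = 8.4 per hour,
P(N ≥ 10) = 1 − P(N ≤ 9) = 1 − Σ_{j=0}^{9} e^(−μ) μ^j/j! ≈ 0.3341.

0.3341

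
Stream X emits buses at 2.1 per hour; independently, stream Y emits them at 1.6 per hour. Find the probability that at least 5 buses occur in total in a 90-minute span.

0.6502

Independent Poisson processes superpose: combined rate λ = 2.1 + 1.6 = 3.7 per hour.
Over the interval, μ = 3.7 × 1.5 = 5.55 (a 90-minute span = 1.5 hours).
P(N ≥ 5) = 1 − P(N ≤ 4) ≈ 0.6502.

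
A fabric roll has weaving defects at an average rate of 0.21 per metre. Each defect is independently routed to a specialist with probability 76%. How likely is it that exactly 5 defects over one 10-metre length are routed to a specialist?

0.0175

Thinning: the defects that are routed to a specialist themselves form a Poisson process with rate 0.76 × 0.21 = 0.1596 per metre.
Over the interval, μ = 0.1596 × 10 = 1.596 (a 10-metre length = 10 metres).
P(N = 5) = e^(−1.596) · 1.596^5/5! ≈ 0.0175.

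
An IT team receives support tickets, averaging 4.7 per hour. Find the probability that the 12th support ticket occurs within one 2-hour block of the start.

Over the interval, μ = 4.7 × 2 = 9.4 (a 2-hour block = 2 hours).
The 12th arrival falls in the interval iff at least 12 events occur there: P(S_12 ≤ t) = P(N ≥ 12) = 1 − P(N ≤ 11) ≈ 0.2374.

0.2374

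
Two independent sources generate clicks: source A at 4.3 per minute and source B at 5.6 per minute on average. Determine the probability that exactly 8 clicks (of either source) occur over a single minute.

Independent Poisson processes superpose: combined rate λ = 4.3 + 5.6 = 9.9 per minute.
So μ = 9.9.
P(N = 8) = e^(−9.9) · 9.9^8/8! ≈ 0.1148.

0.1148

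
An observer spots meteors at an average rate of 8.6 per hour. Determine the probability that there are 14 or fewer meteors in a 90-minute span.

0.6853

Over the interval, μ = 8.6 × 1.5 = 12.9 (a 90-minute span = 1.5 hours).
P(N ≤ 14) = Σ_{j=0}^{14} e^(−μ) μ^j/j! ≈ 0.6853.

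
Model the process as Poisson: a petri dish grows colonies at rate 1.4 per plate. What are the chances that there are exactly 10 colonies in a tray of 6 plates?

Over the interval, μ = 1.4 × 6 = 8.4 (a tray of 6 plates = 6 plates).
P(N = 10) = e^(−μ) μ^10/10! = e^(−8.4) · 8.4^10/3628800 ≈ 0.1084.

0.1084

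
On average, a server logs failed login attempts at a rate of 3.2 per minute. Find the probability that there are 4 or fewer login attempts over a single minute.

0.7806

With mean μ = 3.2 per minute,
P(N ≤ 4) = Σ_{j=0}^{4} e^(−μ) μ^j/j! ≈ 0.7806.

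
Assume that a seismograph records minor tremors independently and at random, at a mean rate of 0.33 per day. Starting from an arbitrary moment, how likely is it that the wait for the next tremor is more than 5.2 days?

The wait for the next event is exponential with rate λ = 0.33 per day.
P(T > 5.2) = e^(−λt) = e^(−0.33 × 5.2) = e^(−1.716) ≈ 0.1798.

0.1798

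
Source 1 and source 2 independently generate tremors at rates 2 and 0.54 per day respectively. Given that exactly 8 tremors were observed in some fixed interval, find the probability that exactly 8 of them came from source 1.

0.1478

Given the total, each event is independently from source 1 with probability p = λ_1/(λ_1+λ_2) = 2/2.54 ≈ 0.7874.
So K ~ Binomial(8, 2/2.54): P(K = 8) = C(8,8) · (2/2.54)^8 · (0.54/2.54)^0 ≈ 0.1478.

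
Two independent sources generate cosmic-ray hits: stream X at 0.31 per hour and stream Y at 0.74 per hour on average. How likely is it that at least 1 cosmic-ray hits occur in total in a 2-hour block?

Independent Poisson processes superpose: combined rate λ = 0.31 + 0.74 = 1.05 per hour.
Over the interval, μ = 1.05 × 2 = 2.1 (a 2-hour block = 2 hours).
P(N ≥ 1) = 1 − P(N ≤ 0) ≈ 0.8775.

0.8775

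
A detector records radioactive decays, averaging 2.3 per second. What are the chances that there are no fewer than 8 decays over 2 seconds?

Over the interval, μ = 2.3 × 2 = 4.6 (2 seconds).
P(N ≥ 8) = 1 − P(N ≤ 7) = 1 − Σ_{j=0}^{7} e^(−μ) μ^j/j! ≈ 0.0951.

0.0951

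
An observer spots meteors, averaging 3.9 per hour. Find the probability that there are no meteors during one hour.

With mean μ = 3.9 per hour,
P(N = 0) = e^(−μ) μ^0/0! = e^(−3.9) · 3.9^0/1 ≈ 0.0202.

0.0202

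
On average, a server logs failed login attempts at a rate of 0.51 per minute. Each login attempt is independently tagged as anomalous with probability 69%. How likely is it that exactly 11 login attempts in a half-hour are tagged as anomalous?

Thinning: the login attempts that are tagged as anomalous themselves form a Poisson process with rate 0.69 × 0.51 = 0.3519 per minute.
Over the interval, μ = 0.3519 × 30 = 10.557 (a half-hour = 30 minutes).
P(N = 11) = e^(−10.557) · 10.557^11/11! ≈ 0.1183.

0.1183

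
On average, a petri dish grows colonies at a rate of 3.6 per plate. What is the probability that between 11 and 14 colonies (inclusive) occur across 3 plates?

0.3842

Over the interval, μ = 3.6 × 3 = 10.8 (3 plates).
P(11 ≤ N ≤ 14) = Σ_{j=11}^{14} e^(−10.8) · 10.8^j/j! ≈ 0.3842.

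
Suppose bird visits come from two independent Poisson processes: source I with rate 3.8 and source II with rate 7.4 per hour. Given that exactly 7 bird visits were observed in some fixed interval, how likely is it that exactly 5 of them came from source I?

Given the total, each event is independently from source I with probability p = λ_I/(λ_I+λ_II) = 3.8/11.2 ≈ 0.3393.
So K ~ Binomial(7, 3.8/11.2): P(K = 5) = C(7,5) · (3.8/11.2)^5 · (7.4/11.2)^2 ≈ 0.0412.

0.0412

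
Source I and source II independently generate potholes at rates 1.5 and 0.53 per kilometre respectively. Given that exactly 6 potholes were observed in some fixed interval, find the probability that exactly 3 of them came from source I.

0.1436

Given the total, each event is independently from source I with probability p = λ_I/(λ_I+λ_II) = 1.5/2.03 ≈ 0.7389.
So K ~ Binomial(6, 1.5/2.03): P(K = 3) = C(6,3) · (1.5/2.03)^3 · (0.53/2.03)^3 ≈ 0.1436.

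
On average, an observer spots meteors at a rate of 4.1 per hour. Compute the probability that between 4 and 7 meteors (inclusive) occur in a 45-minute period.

Over the interval, μ = 4.1 × 0.75 = 3.075 (a 45-minute period = 0.75 hours).
P(4 ≤ N ≤ 7) = Σ_{j=4}^{7} e^(−3.075) · 3.075^j/j! ≈ 0.3560.

0.3560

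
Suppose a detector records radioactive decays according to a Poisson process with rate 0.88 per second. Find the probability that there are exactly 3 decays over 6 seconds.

0.1249

Over the interval, μ = 0.88 × 6 = 5.28 (6 seconds).
P(N = 3) = e^(−μ) μ^3/3! = e^(−5.28) · 5.28^3/6 ≈ 0.1249.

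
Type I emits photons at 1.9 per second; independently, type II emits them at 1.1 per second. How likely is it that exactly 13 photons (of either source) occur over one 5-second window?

0.0956

Independent Poisson processes superpose: combined rate λ = 1.9 + 1.1 = 3 per second.
Over the interval, μ = 3 × 5 = 15 (a 5-second window = 5 seconds).
P(N = 13) = e^(−15) · 15^13/13! ≈ 0.0956.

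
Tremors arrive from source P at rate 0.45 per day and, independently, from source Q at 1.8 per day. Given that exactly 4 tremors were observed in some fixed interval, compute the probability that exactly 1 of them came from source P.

0.4096

Given the total, each event is independently from source P with probability p = λ_P/(λ_P+λ_Q) = 0.45/2.25 = 0.2000.
So K ~ Binomial(4, 0.45/2.25): P(K = 1) = C(4,1) · (0.45/2.25)^1 · (1.8/2.25)^3 ≈ 0.4096.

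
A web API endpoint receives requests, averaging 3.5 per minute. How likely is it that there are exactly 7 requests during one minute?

With mean μ = 3.5 per minute,
P(N = 7) = e^(−μ) μ^7/7! = e^(−3.5) · 3.5^7/5040 ≈ 0.0385.

0.0385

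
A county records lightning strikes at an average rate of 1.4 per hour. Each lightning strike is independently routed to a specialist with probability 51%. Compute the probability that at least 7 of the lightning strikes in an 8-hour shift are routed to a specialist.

0.3475

Thinning: the lightning strikes that are routed to a specialist themselves form a Poisson process with rate 0.51 × 1.4 = 0.714 per hour.
Over the interval, μ = 0.714 × 8 = 5.712 (an 8-hour shift = 8 hours).
P(N ≥ 7) = 1 − P(N ≤ 6) ≈ 0.3475.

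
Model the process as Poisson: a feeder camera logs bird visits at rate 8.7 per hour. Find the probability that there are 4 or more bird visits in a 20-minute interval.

Over the interval, μ = 8.7 × 1/3 = 2.9 (a 20-minute interval = 1/3 hours).
P(N ≥ 4) = 1 − P(N ≤ 3) = 1 − Σ_{j=0}^{3} e^(−μ) μ^j/j! ≈ 0.3304.

0.3304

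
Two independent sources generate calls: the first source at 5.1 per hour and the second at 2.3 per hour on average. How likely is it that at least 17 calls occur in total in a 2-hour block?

Independent Poisson processes superpose: combined rate λ = 5.1 + 2.3 = 7.4 per hour.
Over the interval, μ = 7.4 × 2 = 14.8 (a 2-hour block = 2 hours).
P(N ≥ 17) = 1 − P(N ≤ 16) ≈ 0.3168.

0.3168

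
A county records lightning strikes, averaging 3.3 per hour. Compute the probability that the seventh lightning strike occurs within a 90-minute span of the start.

Over the interval, μ = 3.3 × 1.5 = 4.95 (a 90-minute span = 1.5 hours).
The seventh arrival falls in the interval iff at least 7 events occur there: P(S_7 ≤ t) = P(N ≥ 7) = 1 − P(N ≤ 6) ≈ 0.2305.

0.2305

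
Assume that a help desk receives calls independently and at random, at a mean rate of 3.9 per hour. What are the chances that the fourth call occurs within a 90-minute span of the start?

0.8349

Over the interval, μ = 3.9 × 1.5 = 5.85 (a 90-minute span = 1.5 hours).
The fourth arrival falls in the interval iff at least 4 events occur there: P(S_4 ≤ t) = P(N ≥ 4) = 1 − P(N ≤ 3) ≈ 0.8349.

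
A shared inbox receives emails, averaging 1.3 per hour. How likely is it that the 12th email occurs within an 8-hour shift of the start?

0.3495

Over the interval, μ = 1.3 × 8 = 10.4 (an 8-hour shift = 8 hours).
The 12th arrival falls in the interval iff at least 12 events occur there: P(S_12 ≤ t) = P(N ≥ 12) = 1 − P(N ≤ 11) ≈ 0.3495.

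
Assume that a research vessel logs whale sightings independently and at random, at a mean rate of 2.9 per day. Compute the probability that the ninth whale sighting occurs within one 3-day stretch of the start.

Over the interval, μ = 2.9 × 3 = 8.7 (a 3-day stretch = 3 days).
The ninth arrival falls in the interval iff at least 9 events occur there: P(S_9 ≤ t) = P(N ≥ 9) = 1 − P(N ≤ 8) ≈ 0.5042.

0.5042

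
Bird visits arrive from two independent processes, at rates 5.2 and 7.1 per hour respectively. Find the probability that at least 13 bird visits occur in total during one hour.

Independent Poisson processes superpose: combined rate λ = 5.2 + 7.1 = 12.3 per hour.
So μ = 12.3.
P(N ≥ 13) = 1 − P(N ≤ 12) ≈ 0.4583.

0.4583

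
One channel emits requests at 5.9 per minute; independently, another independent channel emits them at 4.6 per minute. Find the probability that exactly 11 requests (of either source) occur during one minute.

Independent Poisson processes superpose: combined rate λ = 5.9 + 4.6 = 10.5 per minute.
So μ = 10.5.
P(N = 11) = e^(−10.5) · 10.5^11/11! ≈ 0.1180.

0.1180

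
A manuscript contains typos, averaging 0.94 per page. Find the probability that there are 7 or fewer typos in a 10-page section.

0.2792

Over the interval, μ = 0.94 × 10 = 9.4 (a 10-page section = 10 pages).
P(N ≤ 7) = Σ_{j=0}^{7} e^(−μ) μ^j/j! ≈ 0.2792.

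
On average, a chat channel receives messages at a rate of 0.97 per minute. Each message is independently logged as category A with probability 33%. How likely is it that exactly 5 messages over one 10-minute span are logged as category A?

0.1140

Thinning: the messages that are logged as category A themselves form a Poisson process with rate 0.33 × 0.97 = 0.3201 per minute.
Over the interval, μ = 0.3201 × 10 = 3.201 (a 10-minute span = 10 minutes).
P(N = 5) = e^(−3.201) · 3.201^5/5! ≈ 0.1140.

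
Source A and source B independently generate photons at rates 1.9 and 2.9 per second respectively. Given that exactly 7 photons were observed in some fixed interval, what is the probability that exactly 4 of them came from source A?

0.1895

Given the total, each event is independently from source A with probability p = λ_A/(λ_A+λ_B) = 1.9/4.8 ≈ 0.3958.
So K ~ Binomial(7, 1.9/4.8): P(K = 4) = C(7,4) · (1.9/4.8)^4 · (2.9/4.8)^3 ≈ 0.1895.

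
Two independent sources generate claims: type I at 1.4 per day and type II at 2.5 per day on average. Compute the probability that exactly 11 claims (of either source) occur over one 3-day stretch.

Independent Poisson processes superpose: combined rate λ = 1.4 + 2.5 = 3.9 per day.
Over the interval, μ = 3.9 × 3 = 11.7 (a 3-day stretch = 3 days).
P(N = 11) = e^(−11.7) · 11.7^11/11! ≈ 0.1169.

0.1169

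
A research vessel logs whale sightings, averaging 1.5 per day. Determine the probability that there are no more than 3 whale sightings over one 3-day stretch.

Over the interval, μ = 1.5 × 3 = 4.5 (a 3-day stretch = 3 days).
P(N ≤ 3) = Σ_{j=0}^{3} e^(−μ) μ^j/j! ≈ 0.3423.

0.3423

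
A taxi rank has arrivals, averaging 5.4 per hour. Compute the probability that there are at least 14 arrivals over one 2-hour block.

0.2005

Over the interval, μ = 5.4 × 2 = 10.8 (a 2-hour block = 2 hours).
P(N ≥ 14) = 1 − P(N ≤ 13) = 1 − Σ_{j=0}^{13} e^(−μ) μ^j/j! ≈ 0.2005.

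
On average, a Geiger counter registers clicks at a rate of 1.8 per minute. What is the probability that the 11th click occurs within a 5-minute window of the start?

0.2940

Over the interval, μ = 1.8 × 5 = 9 (a 5-minute window = 5 minutes).
The 11th arrival falls in the interval iff at least 11 events occur there: P(S_11 ≤ t) = P(N ≥ 11) = 1 − P(N ≤ 10) ≈ 0.2940.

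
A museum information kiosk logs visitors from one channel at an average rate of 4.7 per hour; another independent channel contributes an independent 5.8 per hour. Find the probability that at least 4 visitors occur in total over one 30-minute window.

0.7683

Independent Poisson processes superpose: combined rate λ = 4.7 + 5.8 = 10.5 per hour.
Over the interval, μ = 10.5 × 0.5 = 5.25 (a 30-minute window = 0.5 hours).
P(N ≥ 4) = 1 − P(N ≤ 3) ≈ 0.7683.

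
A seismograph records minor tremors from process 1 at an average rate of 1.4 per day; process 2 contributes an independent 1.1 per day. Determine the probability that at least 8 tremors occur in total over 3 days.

Independent Poisson processes superpose: combined rate λ = 1.4 + 1.1 = 2.5 per day.
Over the interval, μ = 2.5 × 3 = 7.5 (3 days).
P(N ≥ 8) = 1 − P(N ≤ 7) ≈ 0.4754.

0.4754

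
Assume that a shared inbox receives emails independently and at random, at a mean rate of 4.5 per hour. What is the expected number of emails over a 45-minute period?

3.375

E[N] = λt = 4.5 × 0.75 = 3.375 (a 45-minute period = 0.75 hours).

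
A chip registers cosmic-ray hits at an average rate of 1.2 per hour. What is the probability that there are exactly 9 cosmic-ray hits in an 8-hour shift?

0.1293

Over the interval, μ = 1.2 × 8 = 9.6 (an 8-hour shift = 8 hours).
P(N = 9) = e^(−μ) μ^9/9! = e^(−9.6) · 9.6^9/362880 ≈ 0.1293.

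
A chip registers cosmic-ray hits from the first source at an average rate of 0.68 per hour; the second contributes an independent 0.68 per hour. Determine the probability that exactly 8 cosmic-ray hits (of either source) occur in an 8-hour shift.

0.0917

Independent Poisson processes superpose: combined rate λ = 0.68 + 0.68 = 1.36 per hour.
Over the interval, μ = 1.36 × 8 = 10.88 (an 8-hour shift = 8 hours).
P(N = 8) = e^(−10.88) · 10.88^8/8! ≈ 0.0917.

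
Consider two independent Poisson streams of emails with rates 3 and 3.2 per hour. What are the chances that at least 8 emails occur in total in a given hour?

Independent Poisson processes superpose: combined rate λ = 3 + 3.2 = 6.2 per hour.
So μ = 6.2.
P(N ≥ 8) = 1 − P(N ≤ 7) ≈ 0.2840.

0.2840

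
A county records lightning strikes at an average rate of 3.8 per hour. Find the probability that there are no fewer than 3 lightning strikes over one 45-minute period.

Over the interval, μ = 3.8 × 0.75 = 2.85 (a 45-minute period = 0.75 hours).
P(N ≥ 3) = 1 − P(N ≤ 2) = 1 − Σ_{j=0}^{2} e^(−μ) μ^j/j! ≈ 0.5424.

0.5424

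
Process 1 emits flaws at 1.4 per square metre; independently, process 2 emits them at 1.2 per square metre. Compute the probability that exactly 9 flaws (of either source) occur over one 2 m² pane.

0.0423

Independent Poisson processes superpose: combined rate λ = 1.4 + 1.2 = 2.6 per square metre.
Over the interval, μ = 2.6 × 2 = 5.2 (a 2 m² pane = 2 square metres).
P(N = 9) = e^(−5.2) · 5.2^9/9! ≈ 0.0423.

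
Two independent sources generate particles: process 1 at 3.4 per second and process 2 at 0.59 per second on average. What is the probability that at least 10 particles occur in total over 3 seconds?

0.7550

Independent Poisson processes superpose: combined rate λ = 3.4 + 0.59 = 3.99 per second.
Over the interval, μ = 3.99 × 3 = 11.97 (3 seconds).
P(N ≥ 10) = 1 − P(N ≤ 9) ≈ 0.7550.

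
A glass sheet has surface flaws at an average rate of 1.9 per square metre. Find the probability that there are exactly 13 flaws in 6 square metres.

Over the interval, μ = 1.9 × 6 = 11.4 (6 square metres).
P(N = 13) = e^(−μ) μ^13/13! = e^(−11.4) · 11.4^13/6227020800 ≈ 0.0987.

0.0987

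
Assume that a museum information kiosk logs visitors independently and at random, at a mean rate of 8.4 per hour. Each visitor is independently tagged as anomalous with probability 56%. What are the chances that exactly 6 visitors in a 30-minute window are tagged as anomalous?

0.0224

Thinning: the visitors that are tagged as anomalous themselves form a Poisson process with rate 0.56 × 8.4 = 4.704 per hour.
Over the interval, μ = 4.704 × 0.5 = 2.352 (a 30-minute window = 0.5 hours).
P(N = 6) = e^(−2.352) · 2.352^6/6! ≈ 0.0224.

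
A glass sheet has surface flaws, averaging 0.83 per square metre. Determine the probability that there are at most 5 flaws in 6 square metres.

0.6195

Over the interval, μ = 0.83 × 6 = 4.98 (6 square metres).
P(N ≤ 5) = Σ_{j=0}^{5} e^(−μ) μ^j/j! ≈ 0.6195.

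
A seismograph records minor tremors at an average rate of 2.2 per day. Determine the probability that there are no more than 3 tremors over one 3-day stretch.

Over the interval, μ = 2.2 × 3 = 6.6 (a 3-day stretch = 3 days).
P(N ≤ 3) = Σ_{j=0}^{3} e^(−μ) μ^j/j! ≈ 0.1052.

0.1052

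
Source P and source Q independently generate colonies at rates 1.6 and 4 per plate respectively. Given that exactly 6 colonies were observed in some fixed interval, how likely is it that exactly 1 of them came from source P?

0.3187

Given the total, each event is independently from source P with probability p = λ_P/(λ_P+λ_Q) = 1.6/5.6 ≈ 0.2857.
So K ~ Binomial(6, 1.6/5.6): P(K = 1) = C(6,1) · (1.6/5.6)^1 · (4/5.6)^5 ≈ 0.3187.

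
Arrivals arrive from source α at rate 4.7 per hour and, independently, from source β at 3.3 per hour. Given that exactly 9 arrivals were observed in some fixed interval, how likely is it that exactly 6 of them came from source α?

Given the total, each event is independently from source α with probability p = λ_α/(λ_α+λ_β) = 4.7/8 = 0.5875.
So K ~ Binomial(9, 4.7/8): P(K = 6) = C(9,6) · (4.7/8)^6 · (3.3/8)^3 ≈ 0.2424.

0.2424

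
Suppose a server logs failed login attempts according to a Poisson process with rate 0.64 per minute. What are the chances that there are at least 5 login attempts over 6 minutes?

0.3399

Over the interval, μ = 0.64 × 6 = 3.84 (6 minutes).
P(N ≥ 5) = 1 − P(N ≤ 4) = 1 − Σ_{j=0}^{4} e^(−μ) μ^j/j! ≈ 0.3399.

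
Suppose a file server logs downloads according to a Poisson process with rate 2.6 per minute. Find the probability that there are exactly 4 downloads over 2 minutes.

0.1681

Over the interval, μ = 2.6 × 2 = 5.2 (2 minutes).
P(N = 4) = e^(−μ) μ^4/4! = e^(−5.2) · 5.2^4/24 ≈ 0.1681.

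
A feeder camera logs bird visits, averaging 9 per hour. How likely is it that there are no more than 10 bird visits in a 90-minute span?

0.2112

Over the interval, μ = 9 × 1.5 = 13.5 (a 90-minute span = 1.5 hours).
P(N ≤ 10) = Σ_{j=0}^{10} e^(−μ) μ^j/j! ≈ 0.2112.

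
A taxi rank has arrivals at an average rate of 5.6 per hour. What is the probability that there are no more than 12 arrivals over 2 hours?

Over the interval, μ = 5.6 × 2 = 11.2 (2 hours).
P(N ≤ 12) = Σ_{j=0}^{12} e^(−μ) μ^j/j! ≈ 0.6666.

0.6666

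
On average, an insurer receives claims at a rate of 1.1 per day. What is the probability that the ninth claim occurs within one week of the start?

Over the interval, μ = 1.1 × 7 = 7.7 (a week = 7 days).
The ninth arrival falls in the interval iff at least 9 events occur there: P(S_9 ≤ t) = P(N ≥ 9) = 1 − P(N ≤ 8) ≈ 0.3657.

0.3657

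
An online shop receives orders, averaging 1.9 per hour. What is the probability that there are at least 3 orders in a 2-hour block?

0.7311

Over the interval, μ = 1.9 × 2 = 3.8 (a 2-hour block = 2 hours).
P(N ≥ 3) = 1 − P(N ≤ 2) = 1 − Σ_{j=0}^{2} e^(−μ) μ^j/j! ≈ 0.7311.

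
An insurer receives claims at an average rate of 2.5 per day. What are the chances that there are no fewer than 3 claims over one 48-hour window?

0.8753

Over the interval, μ = 2.5 × 2 = 5 (a 48-hour window = 2 days).
P(N ≥ 3) = 1 − P(N ≤ 2) = 1 − Σ_{j=0}^{2} e^(−μ) μ^j/j! ≈ 0.8753.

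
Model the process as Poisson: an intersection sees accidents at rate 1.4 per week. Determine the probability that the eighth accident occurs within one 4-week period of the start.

0.2030

Over the interval, μ = 1.4 × 4 = 5.6 (a 4-week period = 4 weeks).
The eighth arrival falls in the interval iff at least 8 events occur there: P(S_8 ≤ t) = P(N ≥ 8) = 1 − P(N ≤ 7) ≈ 0.2030.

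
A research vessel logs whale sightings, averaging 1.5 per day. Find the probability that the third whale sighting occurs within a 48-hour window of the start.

0.5768

Over the interval, μ = 1.5 × 2 = 3 (a 48-hour window = 2 days).
The third arrival falls in the interval iff at least 3 events occur there: P(S_3 ≤ t) = P(N ≥ 3) = 1 − P(N ≤ 2) ≈ 0.5768.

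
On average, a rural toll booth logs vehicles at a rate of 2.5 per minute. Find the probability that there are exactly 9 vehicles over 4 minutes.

Over the interval, μ = 2.5 × 4 = 10 (4 minutes).
P(N = 9) = e^(−μ) μ^9/9! = e^(−10) · 10^9/362880 ≈ 0.1251.

0.1251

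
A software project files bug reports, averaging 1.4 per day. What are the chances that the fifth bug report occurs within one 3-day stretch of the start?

0.4102

Over the interval, μ = 1.4 × 3 = 4.2 (a 3-day stretch = 3 days).
The fifth arrival falls in the interval iff at least 5 events occur there: P(S_5 ≤ t) = P(N ≥ 5) = 1 − P(N ≤ 4) ≈ 0.4102.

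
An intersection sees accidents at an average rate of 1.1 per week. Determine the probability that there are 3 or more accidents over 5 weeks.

Over the interval, μ = 1.1 × 5 = 5.5 (5 weeks).
P(N ≥ 3) = 1 − P(N ≤ 2) = 1 − Σ_{j=0}^{2} e^(−μ) μ^j/j! ≈ 0.9116.

0.9116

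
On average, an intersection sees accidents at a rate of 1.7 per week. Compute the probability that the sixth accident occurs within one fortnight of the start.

0.1295

Over the interval, μ = 1.7 × 2 = 3.4 (a fortnight = 2 weeks).
The sixth arrival falls in the interval iff at least 6 events occur there: P(S_6 ≤ t) = P(N ≥ 6) = 1 − P(N ≤ 5) ≈ 0.1295.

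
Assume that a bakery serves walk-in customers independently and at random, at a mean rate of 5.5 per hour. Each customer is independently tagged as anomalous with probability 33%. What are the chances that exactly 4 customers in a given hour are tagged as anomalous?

0.0736

Thinning: the customers that are tagged as anomalous themselves form a Poisson process with rate 0.33 × 5.5 = 1.815 per hour.
So μ = 1.815.
P(N = 4) = e^(−1.815) · 1.815^4/4! ≈ 0.0736.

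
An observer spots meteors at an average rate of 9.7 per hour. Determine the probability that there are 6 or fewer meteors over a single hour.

0.1502

With mean μ = 9.7 per hour,
P(N ≤ 6) = Σ_{j=0}^{6} e^(−μ) μ^j/j! ≈ 0.1502.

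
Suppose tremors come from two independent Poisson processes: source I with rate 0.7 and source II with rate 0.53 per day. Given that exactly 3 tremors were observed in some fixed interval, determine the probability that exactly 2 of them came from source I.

Given the total, each event is independently from source I with probability p = λ_I/(λ_I+λ_II) = 0.7/1.23 ≈ 0.5691.
So K ~ Binomial(3, 0.7/1.23): P(K = 2) = C(3,2) · (0.7/1.23)^2 · (0.53/1.23)^1 ≈ 0.4187.

0.4187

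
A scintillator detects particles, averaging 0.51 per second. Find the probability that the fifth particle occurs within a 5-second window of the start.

Over the interval, μ = 0.51 × 5 = 2.55 (a 5-second window = 5 seconds).
The fifth arrival falls in the interval iff at least 5 events occur there: P(S_5 ≤ t) = P(N ≥ 5) = 1 − P(N ≤ 4) ≈ 0.1156.

0.1156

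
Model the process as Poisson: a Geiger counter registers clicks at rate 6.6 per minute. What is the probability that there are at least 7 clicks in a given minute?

0.4892

With mean μ = 6.6 per minute,
P(N ≥ 7) = 1 − P(N ≤ 6) = 1 − Σ_{j=0}^{6} e^(−μ) μ^j/j! ≈ 0.4892.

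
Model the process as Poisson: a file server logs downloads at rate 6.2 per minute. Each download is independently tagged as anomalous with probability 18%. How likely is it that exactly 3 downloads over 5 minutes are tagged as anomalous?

0.1092

Thinning: the downloads that are tagged as anomalous themselves form a Poisson process with rate 0.18 × 6.2 = 1.116 per minute.
Over the interval, μ = 1.116 × 5 = 5.58 (5 minutes).
P(N = 3) = e^(−5.58) · 5.58^3/3! ≈ 0.1092.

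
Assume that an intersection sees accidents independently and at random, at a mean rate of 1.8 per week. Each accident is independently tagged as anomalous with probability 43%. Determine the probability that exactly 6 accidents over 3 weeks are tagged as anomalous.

0.0214

Thinning: the accidents that are tagged as anomalous themselves form a Poisson process with rate 0.43 × 1.8 = 0.774 per week.
Over the interval, μ = 0.774 × 3 = 2.322 (3 weeks).
P(N = 6) = e^(−2.322) · 2.322^6/6! ≈ 0.0214.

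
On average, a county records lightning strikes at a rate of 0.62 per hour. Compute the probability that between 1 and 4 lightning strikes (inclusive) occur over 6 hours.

Over the interval, μ = 0.62 × 6 = 3.72 (6 hours).
P(1 ≤ N ≤ 4) = Σ_{j=1}^{4} e^(−3.72) · 3.72^j/j! ≈ 0.6591.

0.6591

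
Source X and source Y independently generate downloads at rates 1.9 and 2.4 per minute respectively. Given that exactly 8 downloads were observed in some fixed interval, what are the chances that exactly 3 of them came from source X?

Given the total, each event is independently from source X with probability p = λ_X/(λ_X+λ_Y) = 1.9/4.3 ≈ 0.4419.
So K ~ Binomial(8, 1.9/4.3): P(K = 3) = C(8,3) · (1.9/4.3)^3 · (2.4/4.3)^5 ≈ 0.2617.

0.2617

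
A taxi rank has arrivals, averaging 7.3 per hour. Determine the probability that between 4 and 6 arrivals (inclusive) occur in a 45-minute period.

Over the interval, μ = 7.3 × 0.75 = 5.475 (a 45-minute period = 0.75 hours).
P(4 ≤ N ≤ 6) = Σ_{j=4}^{6} e^(−5.475) · 5.475^j/j! ≈ 0.4854.

0.4854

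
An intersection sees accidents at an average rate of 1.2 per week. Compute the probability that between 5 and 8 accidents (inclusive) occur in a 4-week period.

Over the interval, μ = 1.2 × 4 = 4.8 (a 4-week period = 4 weeks).
P(5 ≤ N ≤ 8) = Σ_{j=5}^{8} e^(−4.8) · 4.8^j/j! ≈ 0.4679.

0.4679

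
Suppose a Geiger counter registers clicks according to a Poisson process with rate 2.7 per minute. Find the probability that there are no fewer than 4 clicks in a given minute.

0.2859

With mean μ = 2.7 per minute,
P(N ≥ 4) = 1 − P(N ≤ 3) = 1 − Σ_{j=0}^{3} e^(−μ) μ^j/j! ≈ 0.2859.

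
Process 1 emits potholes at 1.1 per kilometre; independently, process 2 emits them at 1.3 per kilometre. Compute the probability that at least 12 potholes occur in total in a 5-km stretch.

Independent Poisson processes superpose: combined rate λ = 1.1 + 1.3 = 2.4 per kilometre.
Over the interval, μ = 2.4 × 5 = 12 (a 5-km stretch = 5 kilometres).
P(N ≥ 12) = 1 − P(N ≤ 11) ≈ 0.5384.

0.5384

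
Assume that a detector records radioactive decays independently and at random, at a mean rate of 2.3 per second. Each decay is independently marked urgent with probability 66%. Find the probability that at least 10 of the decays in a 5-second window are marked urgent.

0.2340

Thinning: the decays that are marked urgent themselves form a Poisson process with rate 0.66 × 2.3 = 1.518 per second.
Over the interval, μ = 1.518 × 5 = 7.59 (a 5-second window = 5 seconds).
P(N ≥ 10) = 1 − P(N ≤ 9) ≈ 0.2340.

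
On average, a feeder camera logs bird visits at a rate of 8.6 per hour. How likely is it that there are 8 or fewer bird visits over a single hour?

With mean μ = 8.6 per hour,
P(N ≤ 8) = Σ_{j=0}^{8} e^(−μ) μ^j/j! ≈ 0.5094.

0.5094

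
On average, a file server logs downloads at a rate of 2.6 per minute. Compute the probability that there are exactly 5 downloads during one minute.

0.0735

With mean μ = 2.6 per minute,
P(N = 5) = e^(−μ) μ^5/5! = e^(−2.6) · 2.6^5/120 ≈ 0.0735.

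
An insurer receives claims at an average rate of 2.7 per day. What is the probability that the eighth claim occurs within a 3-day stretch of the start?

0.5609

Over the interval, μ = 2.7 × 3 = 8.1 (a 3-day stretch = 3 days).
The eighth arrival falls in the interval iff at least 8 events occur there: P(S_8 ≤ t) = P(N ≥ 8) = 1 − P(N ≤ 7) ≈ 0.5609.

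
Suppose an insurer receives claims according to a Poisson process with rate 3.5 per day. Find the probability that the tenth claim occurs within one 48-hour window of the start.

0.1695

Over the interval, μ = 3.5 × 2 = 7 (a 48-hour window = 2 days).
The tenth arrival falls in the interval iff at least 10 events occur there: P(S_10 ≤ t) = P(N ≥ 10) = 1 − P(N ≤ 9) ≈ 0.1695.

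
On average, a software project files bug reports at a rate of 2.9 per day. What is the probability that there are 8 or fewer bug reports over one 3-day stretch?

0.4958

Over the interval, μ = 2.9 × 3 = 8.7 (a 3-day stretch = 3 days).
P(N ≤ 8) = Σ_{j=0}^{8} e^(−μ) μ^j/j! ≈ 0.4958.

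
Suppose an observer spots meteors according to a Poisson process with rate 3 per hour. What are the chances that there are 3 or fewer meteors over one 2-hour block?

0.1512

Over the interval, μ = 3 × 2 = 6 (a 2-hour block = 2 hours).
P(N ≤ 3) = Σ_{j=0}^{3} e^(−μ) μ^j/j! ≈ 0.1512.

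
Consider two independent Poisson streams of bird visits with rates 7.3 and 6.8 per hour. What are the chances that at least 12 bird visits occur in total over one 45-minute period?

Independent Poisson processes superpose: combined rate λ = 7.3 + 6.8 = 14.1 per hour.
Over the interval, μ = 14.1 × 0.75 = 10.575 (a 45-minute period = 0.75 hours).
P(N ≥ 12) = 1 − P(N ≤ 11) ≈ 0.3701.

0.3701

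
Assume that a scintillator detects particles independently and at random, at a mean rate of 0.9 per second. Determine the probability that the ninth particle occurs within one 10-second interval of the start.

Over the interval, μ = 0.9 × 10 = 9 (a 10-second interval = 10 seconds).
The ninth arrival falls in the interval iff at least 9 events occur there: P(S_9 ≤ t) = P(N ≥ 9) = 1 − P(N ≤ 8) ≈ 0.5443.

0.5443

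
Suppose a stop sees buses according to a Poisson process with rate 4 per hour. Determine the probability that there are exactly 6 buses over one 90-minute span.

Over the interval, μ = 4 × 1.5 = 6 (a 90-minute span = 1.5 hours).
P(N = 6) = e^(−μ) μ^6/6! = e^(−6) · 6^6/720 ≈ 0.1606.

0.1606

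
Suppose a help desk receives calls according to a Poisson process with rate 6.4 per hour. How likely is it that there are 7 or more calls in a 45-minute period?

Over the interval, μ = 6.4 × 0.75 = 4.8 (a 45-minute period = 0.75 hours).
P(N ≥ 7) = 1 − P(N ≤ 6) = 1 − Σ_{j=0}^{6} e^(−μ) μ^j/j! ≈ 0.2092.

0.2092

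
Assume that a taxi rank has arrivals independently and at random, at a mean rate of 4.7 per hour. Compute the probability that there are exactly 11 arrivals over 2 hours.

Over the interval, μ = 4.7 × 2 = 9.4 (2 hours).
P(N = 11) = e^(−μ) μ^11/11! = e^(−9.4) · 9.4^11/39916800 ≈ 0.1049.

0.1049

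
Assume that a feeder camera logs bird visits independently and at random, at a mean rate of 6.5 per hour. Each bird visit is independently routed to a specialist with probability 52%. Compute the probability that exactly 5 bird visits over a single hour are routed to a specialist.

Thinning: the bird visits that are routed to a specialist themselves form a Poisson process with rate 0.52 × 6.5 = 3.38 per hour.
So μ = 3.38.
P(N = 5) = e^(−3.38) · 3.38^5/5! ≈ 0.1252.

0.1252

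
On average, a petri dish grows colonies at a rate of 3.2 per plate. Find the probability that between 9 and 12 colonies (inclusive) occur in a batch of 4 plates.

Over the interval, μ = 3.2 × 4 = 12.8 (a batch of 4 plates = 4 plates).
P(9 ≤ N ≤ 12) = Σ_{j=9}^{12} e^(−12.8) · 12.8^j/j! ≈ 0.3760.

0.3760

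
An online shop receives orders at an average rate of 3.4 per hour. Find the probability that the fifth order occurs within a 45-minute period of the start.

0.1156

Over the interval, μ = 3.4 × 0.75 = 2.55 (a 45-minute period = 0.75 hours).
The fifth arrival falls in the interval iff at least 5 events occur there: P(S_5 ≤ t) = P(N ≥ 5) = 1 − P(N ≤ 4) ≈ 0.1156.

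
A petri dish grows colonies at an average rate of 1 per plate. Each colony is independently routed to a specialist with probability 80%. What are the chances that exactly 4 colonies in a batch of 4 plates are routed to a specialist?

0.1781

Thinning: the colonies that are routed to a specialist themselves form a Poisson process with rate 0.8 × 1 = 0.8 per plate.
Over the interval, μ = 0.8 × 4 = 3.2 (a batch of 4 plates = 4 plates).
P(N = 4) = e^(−3.2) · 3.2^4/4! ≈ 0.1781.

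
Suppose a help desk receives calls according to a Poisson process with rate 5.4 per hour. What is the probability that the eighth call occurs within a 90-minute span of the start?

0.5609

Over the interval, μ = 5.4 × 1.5 = 8.1 (a 90-minute span = 1.5 hours).
The eighth arrival falls in the interval iff at least 8 events occur there: P(S_8 ≤ t) = P(N ≥ 8) = 1 − P(N ≤ 7) ≈ 0.5609.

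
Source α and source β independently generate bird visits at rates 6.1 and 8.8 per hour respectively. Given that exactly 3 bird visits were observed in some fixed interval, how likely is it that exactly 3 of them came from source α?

Given the total, each event is independently from source α with probability p = λ_α/(λ_α+λ_β) = 6.1/14.9 ≈ 0.4094.
So K ~ Binomial(3, 6.1/14.9): P(K = 3) = C(3,3) · (6.1/14.9)^3 · (8.8/14.9)^0 ≈ 0.0686.

0.0686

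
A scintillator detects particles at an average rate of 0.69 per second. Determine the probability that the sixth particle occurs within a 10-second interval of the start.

0.6863

Over the interval, μ = 0.69 × 10 = 6.9 (a 10-second interval = 10 seconds).
The sixth arrival falls in the interval iff at least 6 events occur there: P(S_6 ≤ t) = P(N ≥ 6) = 1 − P(N ≤ 5) ≈ 0.6863.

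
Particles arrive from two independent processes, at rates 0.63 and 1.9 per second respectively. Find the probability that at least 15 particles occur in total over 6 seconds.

Independent Poisson processes superpose: combined rate λ = 0.63 + 1.9 = 2.53 per second.
Over the interval, μ = 2.53 × 6 = 15.18 (6 seconds).
P(N ≥ 15) = 1 − P(N ≤ 14) ≈ 0.5527.

0.5527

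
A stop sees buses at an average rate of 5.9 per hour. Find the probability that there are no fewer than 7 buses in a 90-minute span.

0.7792

Over the interval, μ = 5.9 × 1.5 = 8.85 (a 90-minute span = 1.5 hours).
P(N ≥ 7) = 1 − P(N ≤ 6) = 1 − Σ_{j=0}^{6} e^(−μ) μ^j/j! ≈ 0.7792.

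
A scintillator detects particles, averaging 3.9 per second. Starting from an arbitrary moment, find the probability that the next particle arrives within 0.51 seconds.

0.8632

Inter-arrival times are exponential with rate λ = 3.9 per second.
P(T ≤ 0.51) = 1 − e^(−λt) = 1 − e^(−3.9 × 0.51) = 1 − e^(−1.989) ≈ 0.8632.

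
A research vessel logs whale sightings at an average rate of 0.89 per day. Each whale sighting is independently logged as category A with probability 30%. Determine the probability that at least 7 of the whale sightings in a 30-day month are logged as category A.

0.6878

Thinning: the whale sightings that are logged as category A themselves form a Poisson process with rate 0.3 × 0.89 = 0.267 per day.
Over the interval, μ = 0.267 × 30 = 8.01 (a 30-day month = 30 days).
P(N ≥ 7) = 1 − P(N ≤ 6) ≈ 0.6878.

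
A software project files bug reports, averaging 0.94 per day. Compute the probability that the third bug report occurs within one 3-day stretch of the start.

Over the interval, μ = 0.94 × 3 = 2.82 (a 3-day stretch = 3 days).
The third arrival falls in the interval iff at least 3 events occur there: P(S_3 ≤ t) = P(N ≥ 3) = 1 − P(N ≤ 2) ≈ 0.5353.

0.5353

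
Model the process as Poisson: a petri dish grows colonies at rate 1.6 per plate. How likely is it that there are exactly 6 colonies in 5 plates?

Over the interval, μ = 1.6 × 5 = 8 (5 plates).
P(N = 6) = e^(−μ) μ^6/6! = e^(−8) · 8^6/720 ≈ 0.1221.

0.1221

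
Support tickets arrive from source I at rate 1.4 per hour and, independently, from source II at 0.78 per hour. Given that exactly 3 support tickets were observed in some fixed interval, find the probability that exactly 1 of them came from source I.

0.2466

Given the total, each event is independently from source I with probability p = λ_I/(λ_I+λ_II) = 1.4/2.18 ≈ 0.6422.
So K ~ Binomial(3, 1.4/2.18): P(K = 1) = C(3,1) · (1.4/2.18)^1 · (0.78/2.18)^2 ≈ 0.2466.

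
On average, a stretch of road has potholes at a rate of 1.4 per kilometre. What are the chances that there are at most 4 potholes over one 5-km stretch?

0.1730

Over the interval, μ = 1.4 × 5 = 7 (a 5-km stretch = 5 kilometres).
P(N ≤ 4) = Σ_{j=0}^{4} e^(−μ) μ^j/j! ≈ 0.1730.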